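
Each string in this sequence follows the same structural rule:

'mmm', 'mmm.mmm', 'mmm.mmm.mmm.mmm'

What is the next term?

Each string is two copies of the previous one joined by '.'.
Doubling mmm.mmm.mmm.mmm with '.' between the halves:

mmm.mmm.mmm.mmm.mmm.mmm.mmm.mmm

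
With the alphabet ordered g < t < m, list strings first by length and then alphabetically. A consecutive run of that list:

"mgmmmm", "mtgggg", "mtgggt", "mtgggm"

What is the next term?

The successor of mtgggm increments the rightmost position that isn't already m and resets every position after it to g.

mtggtg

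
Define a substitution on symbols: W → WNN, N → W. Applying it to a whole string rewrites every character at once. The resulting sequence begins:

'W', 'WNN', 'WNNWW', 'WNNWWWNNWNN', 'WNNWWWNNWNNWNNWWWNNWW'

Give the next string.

WNNWWWNNWNNWNNWWWNNWWWNNWWWNNWNNWNNWWWNNWNN

φ(WNNWWWNNWNNWNNWWWNNWW) expands symbol-by-symbol to WNN W W WNN WNN WNN W W WNN W W WNN W W WNN WNN WNN W W WNN WNN; joining the 21 pieces gives the next term.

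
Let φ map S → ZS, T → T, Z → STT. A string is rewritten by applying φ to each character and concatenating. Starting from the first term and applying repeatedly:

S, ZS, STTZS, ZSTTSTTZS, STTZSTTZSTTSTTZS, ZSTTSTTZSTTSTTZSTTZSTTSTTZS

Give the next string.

STTZSTTZSTTSTTZSTTZSTTSTTZSTTSTTZSTTZSTTSTTZS

Replace each of the 27 characters of ZSTTSTTZSTTSTTZSTTZSTTSTTZS in place — STT ZS T T ZS T T STT ZS T T ZS T T STT ZS T T STT ZS T T ZS T T STT ZS — and concatenate.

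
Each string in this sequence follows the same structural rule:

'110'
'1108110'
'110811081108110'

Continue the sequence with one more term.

1108110811081108110811081108110

s(k+1) = s(k)·8·s(k) — each term doubles the last with '8' between the halves.
So the next term is two copies of 110811081108110 with '8' between the halves.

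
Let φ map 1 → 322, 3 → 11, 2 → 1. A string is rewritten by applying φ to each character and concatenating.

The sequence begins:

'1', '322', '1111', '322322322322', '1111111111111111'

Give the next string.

Applying the rule to each of the 16 symbols of 1111111111111111 gives the pieces 322 322 322 322 322 322 322 322 322 322 322 322 322 322 322 322, which concatenate to the answer.

322322322322322322322322322322322322322322322322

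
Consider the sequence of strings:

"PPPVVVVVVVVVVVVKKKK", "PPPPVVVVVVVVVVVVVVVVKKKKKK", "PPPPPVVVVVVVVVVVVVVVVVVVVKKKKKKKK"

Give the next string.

Reading off run lengths: P runs 3, 4, 5; V runs 12, 16, 20; K runs 4, 6, 8 — each is linear in n, where the shown terms are n = 3, 4, 5.
Setting n = 6 gives 6, 24, 10 characters in each block.

PPPPPPVVVVVVVVVVVVVVVVVVVVVVVVKKKKKKKKKK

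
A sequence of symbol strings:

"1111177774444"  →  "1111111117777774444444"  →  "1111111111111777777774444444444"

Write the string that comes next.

1111111111111111177777777774444444444444

The n-th term is 4n+1 1's then 2n+2 7's then 3n+1 4's (n = 1, 2, …).
For the next term, n = 4, so the run lengths are 17, 10, 13.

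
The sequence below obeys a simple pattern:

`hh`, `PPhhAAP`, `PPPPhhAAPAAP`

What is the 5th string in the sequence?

PPPPPPPPhhAAPAAPAAPAAP

Every step adds PP to the front and AAP to the end of the previous string.
From PPPPhhAAPAAP, 2 further steps: PPPPhhAAPAAP → PPPPPPhhAAPAAPAAP → (answer).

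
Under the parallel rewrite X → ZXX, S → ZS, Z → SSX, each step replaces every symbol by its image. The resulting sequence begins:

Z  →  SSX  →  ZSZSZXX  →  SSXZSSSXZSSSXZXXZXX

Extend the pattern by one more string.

φ(SSXZSSSXZSSSXZXXZXX) expands symbol-by-symbol to ZS ZS ZXX SSX ZS ZS ZS ZXX SSX ZS ZS ZS ZXX SSX ZXX ZXX SSX ZXX ZXX; joining the 19 pieces gives the next term.

ZSZSZXXSSXZSZSZSZXXSSXZSZSZSZXXSSXZXXZXXSSXZXXZXX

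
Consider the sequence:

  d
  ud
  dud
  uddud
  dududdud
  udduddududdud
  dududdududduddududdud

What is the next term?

Each term (from the third on) is the two preceding terms concatenated in order: term 3 = d·ud = dud.
The next term joins udduddududdud and dududdududduddududdud.

udduddududduddududdududduddududdud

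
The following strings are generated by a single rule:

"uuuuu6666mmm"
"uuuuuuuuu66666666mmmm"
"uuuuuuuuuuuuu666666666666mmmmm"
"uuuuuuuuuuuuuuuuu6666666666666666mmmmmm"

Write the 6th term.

uuuuuuuuuuuuuuuuuuuuuuuuu666666666666666666666666mmmmmmmm

Term n consists of 4n+1 u's, followed by 4n 6's, followed by n+2 m's (n = 1, 2, …).
For term 6, n = 6, so the run lengths are 25, 24, 8.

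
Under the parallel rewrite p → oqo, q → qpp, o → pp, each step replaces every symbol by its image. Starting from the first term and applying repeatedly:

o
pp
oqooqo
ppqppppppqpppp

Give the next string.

Replace each of the 14 characters of ppqppppppqpppp in place — oqo oqo qpp oqo oqo oqo oqo oqo oqo qpp oqo oqo oqo oqo — and concatenate.

oqooqoqppoqooqooqooqooqooqoqppoqooqooqooqo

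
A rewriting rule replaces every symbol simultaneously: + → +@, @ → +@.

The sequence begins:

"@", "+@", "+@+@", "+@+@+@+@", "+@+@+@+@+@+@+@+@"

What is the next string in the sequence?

+@+@+@+@+@+@+@+@+@+@+@+@+@+@+@+@

φ(+@+@+@+@+@+@+@+@) expands symbol-by-symbol to +@ +@ +@ +@ +@ +@ +@ +@ +@ +@ +@ +@ +@ +@ +@ +@; joining the 16 pieces gives the next term.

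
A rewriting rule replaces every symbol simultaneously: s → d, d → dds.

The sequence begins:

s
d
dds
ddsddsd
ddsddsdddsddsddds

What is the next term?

Replace each of the 17 characters of ddsddsdddsddsddds in place — dds dds d dds dds d dds dds dds d dds dds d dds dds dds d — and concatenate.

ddsddsdddsddsdddsddsddsdddsddsdddsddsddsd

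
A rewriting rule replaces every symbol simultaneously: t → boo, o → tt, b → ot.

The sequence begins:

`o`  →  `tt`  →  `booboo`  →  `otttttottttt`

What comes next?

Apply φ to otttttottttt symbol by symbol: o→tt, t→boo, t→boo, t→boo, t→boo, t→boo, o→tt, t→boo, t→boo, t→boo, t→boo, t→boo; joined: tt boo boo boo boo boo tt boo boo boo boo boo.

ttboobooboobooboottboobooboobooboo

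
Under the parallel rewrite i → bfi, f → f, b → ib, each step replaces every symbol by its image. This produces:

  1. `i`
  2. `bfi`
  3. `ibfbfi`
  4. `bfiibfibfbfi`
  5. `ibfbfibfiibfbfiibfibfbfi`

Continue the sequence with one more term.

Rewriting the 24 symbols of ibfbfibfiibfbfiibfibfbfi one by one yields bfi ib f ib f bfi ib f bfi bfi ib f ib f bfi bfi ib f bfi ib f ib f bfi; concatenated:

bfiibfibfbfiibfbfibfiibfibfbfibfiibfbfiibfibfbfi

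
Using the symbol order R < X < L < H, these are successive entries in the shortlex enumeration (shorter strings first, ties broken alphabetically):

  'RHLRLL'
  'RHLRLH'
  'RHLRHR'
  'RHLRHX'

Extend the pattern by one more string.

RHLRHL

The successor of RHLRHX increments the rightmost position that isn't already H and resets every position after it to R.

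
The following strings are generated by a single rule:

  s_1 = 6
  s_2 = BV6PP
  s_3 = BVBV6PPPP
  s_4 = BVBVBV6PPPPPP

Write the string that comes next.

Every step adds BV to the front and PP to the end of the previous string.
One more step from BVBVBV6PPPPPP gives the answer.

BVBVBVBV6PPPPPPPP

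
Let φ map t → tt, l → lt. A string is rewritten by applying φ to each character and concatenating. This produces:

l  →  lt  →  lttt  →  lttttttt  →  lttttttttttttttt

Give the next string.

Replace each of the 16 characters of lttttttttttttttt in place — lt tt tt tt tt tt tt tt tt tt tt tt tt tt tt tt — and concatenate.

lttttttttttttttttttttttttttttttt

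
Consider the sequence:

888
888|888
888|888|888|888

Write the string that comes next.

Every step duplicates the string with '|' between the halves.
So the next term is two copies of 888|888|888|888 with '|' between the halves.

888|888|888|888|888|888|888|888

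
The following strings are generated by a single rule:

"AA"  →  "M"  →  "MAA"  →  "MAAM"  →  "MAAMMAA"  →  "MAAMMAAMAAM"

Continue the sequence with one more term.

MAAMMAAMAAMMAAMMAA

From term 3 onward, concatenate the last term with the second-to-last: M·AA = MAA, MAA·M = MAAM, …
Continuing: MAAMMAAMAAM · MAAMMAA gives term 7.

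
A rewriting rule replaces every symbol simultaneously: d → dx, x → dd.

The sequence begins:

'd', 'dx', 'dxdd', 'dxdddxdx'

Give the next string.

Rewriting each symbol of dxdddxdx: d→dx, x→dd, d→dx, d→dx, d→dx, x→dd, d→dx, x→dd, which concatenates to dx dd dx dx dx dd dx dd.

dxdddxdxdxdddxdd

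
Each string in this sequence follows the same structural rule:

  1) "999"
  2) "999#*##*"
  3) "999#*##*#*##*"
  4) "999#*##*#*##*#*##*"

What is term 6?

Every step adds #*##* to the end: s(k+1) = s(k)·#*##*.
From 999#*##*#*##*#*##*, 2 further steps: 999#*##*#*##*#*##* → 999#*##*#*##*#*##*#*##* → (answer).

999#*##*#*##*#*##*#*##*#*##*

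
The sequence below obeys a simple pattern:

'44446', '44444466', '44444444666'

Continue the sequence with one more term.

Each string has the form 4^{2n} 6^{n-1}, where the shown terms are n = 2, 3, 4.
Setting n = 5 gives 10, 4 characters in each block.

44444444446666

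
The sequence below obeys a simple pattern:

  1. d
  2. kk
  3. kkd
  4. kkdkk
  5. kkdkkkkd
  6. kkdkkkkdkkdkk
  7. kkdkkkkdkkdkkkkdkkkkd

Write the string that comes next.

From term 3 onward, concatenate the last term with the second-to-last: kk·d = kkd, kkd·kk = kkdkk, …
Continuing: kkdkkkkdkkdkkkkdkkkkd · kkdkkkkdkkdkk gives term 8.

kkdkkkkdkkdkkkkdkkkkdkkdkkkkdkkdkk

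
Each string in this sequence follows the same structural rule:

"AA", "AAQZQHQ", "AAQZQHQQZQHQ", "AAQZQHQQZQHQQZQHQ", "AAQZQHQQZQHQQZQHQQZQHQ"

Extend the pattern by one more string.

Each term is the previous one with QZQHQ appended.
One more step from AAQZQHQQZQHQQZQHQQZQHQ gives the answer.

AAQZQHQQZQHQQZQHQQZQHQQZQHQ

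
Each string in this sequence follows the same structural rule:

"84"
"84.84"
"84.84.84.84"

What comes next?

Each string is two copies of the previous one joined by '.'.
Doubling 84.84.84.84 with '.' between the halves:

84.84.84.84.84.84.84.84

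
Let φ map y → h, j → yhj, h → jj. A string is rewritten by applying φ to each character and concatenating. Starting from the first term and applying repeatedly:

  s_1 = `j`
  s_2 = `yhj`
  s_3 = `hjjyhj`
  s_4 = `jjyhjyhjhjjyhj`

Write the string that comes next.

Replace each of the 14 characters of jjyhjyhjhjjyhj in place — yhj yhj h jj yhj h jj yhj jj yhj yhj h jj yhj — and concatenate.

yhjyhjhjjyhjhjjyhjjjyhjyhjhjjyhj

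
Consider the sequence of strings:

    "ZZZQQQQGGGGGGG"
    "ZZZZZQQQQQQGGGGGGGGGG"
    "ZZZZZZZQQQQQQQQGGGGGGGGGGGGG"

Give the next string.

The n-th term is 2n-1 Z's then 2n Q's then 3n+1 G's, where the shown terms are n = 2, 3, 4.
For the next term, n = 5, so the run lengths are 9, 10, 16.

ZZZZZZZZZQQQQQQQQQQGGGGGGGGGGGGGGGG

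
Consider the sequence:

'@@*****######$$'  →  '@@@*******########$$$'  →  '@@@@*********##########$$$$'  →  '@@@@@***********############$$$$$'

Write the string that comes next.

@@@@@@*************##############$$$$$$

Reading off run lengths: @ runs 2, 3, 4, 5; * runs 5, 7, 9, 11; # runs 6, 8, 10, 12; $ runs 2, 3, 4, 5 — each is linear in n, where the shown terms are n = 2, 3, 4, 5.
At n = 6 the blocks have lengths 6, 13, 14, 6.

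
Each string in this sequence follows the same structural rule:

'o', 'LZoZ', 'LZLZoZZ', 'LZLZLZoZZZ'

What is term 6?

LZLZLZLZLZoZZZZZ

Every step adds LZ to the front and Z to the end of the previous string.
From LZLZLZoZZZ, 2 further steps: LZLZLZoZZZ → LZLZLZLZoZZZZ → (answer).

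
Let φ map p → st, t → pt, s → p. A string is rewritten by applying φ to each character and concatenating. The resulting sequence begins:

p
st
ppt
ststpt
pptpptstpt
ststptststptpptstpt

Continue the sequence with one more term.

Applying the rule to each of the 19 symbols of ststptststptpptstpt gives the pieces p pt p pt st pt p pt p pt st pt st st pt p pt st pt, which concatenate to the answer.

pptpptstptpptpptstptststptpptstpt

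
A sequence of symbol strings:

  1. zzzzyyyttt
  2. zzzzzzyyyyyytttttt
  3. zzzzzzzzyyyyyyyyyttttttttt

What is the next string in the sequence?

zzzzzzzzzzyyyyyyyyyyyytttttttttttt

Each string has the form z^{2n+2} y^{3n} t^{3n} (n = 1, 2, …).
For the next term, n = 4, so the run lengths are 10, 12, 12.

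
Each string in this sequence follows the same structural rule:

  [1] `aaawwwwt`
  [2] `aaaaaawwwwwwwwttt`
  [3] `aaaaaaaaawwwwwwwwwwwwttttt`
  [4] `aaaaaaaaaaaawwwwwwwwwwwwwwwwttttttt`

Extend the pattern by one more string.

Each string has the form a^{3n} w^{4n} t^{2n-1} (n = 1, 2, …).
At n = 5 the blocks have lengths 15, 20, 9.

aaaaaaaaaaaaaaawwwwwwwwwwwwwwwwwwwwttttttttt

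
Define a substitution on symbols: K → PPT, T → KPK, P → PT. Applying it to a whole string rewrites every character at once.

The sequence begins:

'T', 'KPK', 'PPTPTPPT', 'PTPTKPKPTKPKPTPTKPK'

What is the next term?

Replace each of the 19 characters of PTPTKPKPTKPKPTPTKPK in place — PT KPK PT KPK PPT PT PPT PT KPK PPT PT PPT PT KPK PT KPK PPT PT PPT — and concatenate.

PTKPKPTKPKPPTPTPPTPTKPKPPTPTPPTPTKPKPTKPKPPTPTPPT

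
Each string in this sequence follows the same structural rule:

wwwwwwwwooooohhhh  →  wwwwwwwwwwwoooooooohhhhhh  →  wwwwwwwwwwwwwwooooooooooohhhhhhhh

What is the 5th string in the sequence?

wwwwwwwwwwwwwwwwwwwwooooooooooooooooohhhhhhhhhhhh

Term n consists of 3n+2 w's, followed by 3n-1 o's, followed by 2n h's, where the shown terms are n = 2, 3, 4.
At n = 6 the blocks have lengths 20, 17, 12.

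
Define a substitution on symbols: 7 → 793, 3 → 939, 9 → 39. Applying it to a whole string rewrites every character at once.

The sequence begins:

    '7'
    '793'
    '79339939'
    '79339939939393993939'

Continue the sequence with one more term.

Replace each of the 20 characters of 79339939939393993939 in place — 793 39 939 939 39 39 939 39 39 939 39 939 39 939 39 39 939 39 939 39 — and concatenate.

7933993993939399393939939399393993939399393993939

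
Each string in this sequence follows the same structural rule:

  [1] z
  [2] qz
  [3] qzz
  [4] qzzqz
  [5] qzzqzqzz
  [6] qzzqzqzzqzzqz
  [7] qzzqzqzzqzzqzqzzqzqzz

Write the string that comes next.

Each term (from the third on) is the previous term followed by the one before it: term 3 = qz·z = qzz.
So term 8 is qzzqzqzzqzzqzqzzqzqzz·qzzqzqzzqzzqz.

qzzqzqzzqzzqzqzzqzqzzqzzqzqzzqzzqz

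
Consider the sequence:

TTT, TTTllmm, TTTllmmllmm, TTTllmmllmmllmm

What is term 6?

TTTllmmllmmllmmllmmllmm

Each term is the previous one with llmm appended.
From TTTllmmllmmllmm, 2 further steps: TTTllmmllmmllmm → TTTllmmllmmllmmllmm → (answer).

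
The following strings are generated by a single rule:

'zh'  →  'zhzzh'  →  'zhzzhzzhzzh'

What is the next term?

Every step duplicates the string with 'z' between the halves.
One more doubling of zhzzhzzhzzh gives the answer.

zhzzhzzhzzhzzhzzhzzhzzh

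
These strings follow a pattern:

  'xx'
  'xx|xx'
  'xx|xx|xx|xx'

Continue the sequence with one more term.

xx|xx|xx|xx|xx|xx|xx|xx

Each string is two copies of the previous one joined by '|'.
So the next term is two copies of xx|xx|xx|xx with '|' between the halves.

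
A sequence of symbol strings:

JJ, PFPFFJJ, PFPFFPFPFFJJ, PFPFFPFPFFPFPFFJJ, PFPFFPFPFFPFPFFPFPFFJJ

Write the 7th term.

The strings grow by a fixed prefix PFPFF each time.
From PFPFFPFPFFPFPFFPFPFFJJ, 2 further steps: PFPFFPFPFFPFPFFPFPFFJJ → PFPFFPFPFFPFPFFPFPFFPFPFFJJ → (answer).

PFPFFPFPFFPFPFFPFPFFPFPFFPFPFFJJ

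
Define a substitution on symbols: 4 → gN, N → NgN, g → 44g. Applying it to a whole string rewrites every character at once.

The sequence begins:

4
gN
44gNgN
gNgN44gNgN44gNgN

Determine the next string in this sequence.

44gNgN44gNgNgNgN44gNgN44gNgNgNgN44gNgN44gNgN

φ(gNgN44gNgN44gNgN) expands symbol-by-symbol to 44g NgN 44g NgN gN gN 44g NgN 44g NgN gN gN 44g NgN 44g NgN; joining the 16 pieces gives the next term.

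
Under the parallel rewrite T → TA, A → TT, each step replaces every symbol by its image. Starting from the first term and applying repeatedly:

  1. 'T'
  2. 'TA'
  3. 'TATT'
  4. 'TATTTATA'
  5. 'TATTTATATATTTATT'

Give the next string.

Rewriting the 16 symbols of TATTTATATATTTATT one by one yields TA TT TA TA TA TT TA TT TA TT TA TA TA TT TA TA; concatenated:

TATTTATATATTTATTTATTTATATATTTATA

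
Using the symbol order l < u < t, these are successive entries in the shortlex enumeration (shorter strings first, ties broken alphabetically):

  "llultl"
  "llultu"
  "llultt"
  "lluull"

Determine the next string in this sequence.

Find the rightmost character of lluull below t, bump it to the next letter, and reset everything to its right to l.

lluulu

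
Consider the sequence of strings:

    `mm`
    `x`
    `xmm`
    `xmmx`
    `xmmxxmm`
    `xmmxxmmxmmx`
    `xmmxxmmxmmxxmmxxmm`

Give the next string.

This is a Fibonacci-style word recurrence s(k) = s(k−1)·s(k−2): e.g. x·mm = xmm.
So term 8 is xmmxxmmxmmxxmmxxmm·xmmxxmmxmmx.

xmmxxmmxmmxxmmxxmmxmmxxmmxmmx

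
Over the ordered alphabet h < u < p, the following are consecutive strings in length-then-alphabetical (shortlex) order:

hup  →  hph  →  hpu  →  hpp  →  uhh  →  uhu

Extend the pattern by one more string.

Find the rightmost character of uhu below p, bump it to the next letter, and reset everything to its right to h.

uhp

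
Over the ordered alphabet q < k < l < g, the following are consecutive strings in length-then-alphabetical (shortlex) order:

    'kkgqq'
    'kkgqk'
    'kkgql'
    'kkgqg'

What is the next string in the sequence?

The successor of kkgqg increments the rightmost position that isn't already g and resets every position after it to q.

kkgkq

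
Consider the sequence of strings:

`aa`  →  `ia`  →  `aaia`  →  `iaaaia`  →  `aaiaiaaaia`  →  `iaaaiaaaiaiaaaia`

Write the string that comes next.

Each term (from the third on) is the two preceding terms concatenated in order: term 3 = aa·ia = aaia.
The next term joins aaiaiaaaia and iaaaiaaaiaiaaaia.

aaiaiaaaiaiaaaiaaaiaiaaaia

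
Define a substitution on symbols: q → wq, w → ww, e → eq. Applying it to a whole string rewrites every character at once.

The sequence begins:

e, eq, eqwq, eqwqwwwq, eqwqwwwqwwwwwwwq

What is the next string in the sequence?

Rewriting the 16 symbols of eqwqwwwqwwwwwwwq one by one yields eq wq ww wq ww ww ww wq ww ww ww ww ww ww ww wq; concatenated:

eqwqwwwqwwwwwwwqwwwwwwwwwwwwwwwq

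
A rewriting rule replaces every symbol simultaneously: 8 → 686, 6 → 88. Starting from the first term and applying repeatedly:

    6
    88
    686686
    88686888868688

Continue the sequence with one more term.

68668688686886866866866868868688686686

Replace each of the 14 characters of 88686888868688 in place — 686 686 88 686 88 686 686 686 686 88 686 88 686 686 — and concatenate.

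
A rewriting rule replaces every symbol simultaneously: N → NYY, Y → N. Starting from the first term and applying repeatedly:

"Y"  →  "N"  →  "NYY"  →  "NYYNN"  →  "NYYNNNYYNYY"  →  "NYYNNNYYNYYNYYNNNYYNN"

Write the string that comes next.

Rewriting the 21 symbols of NYYNNNYYNYYNYYNNNYYNN one by one yields NYY N N NYY NYY NYY N N NYY N N NYY N N NYY NYY NYY N N NYY NYY; concatenated:

NYYNNNYYNYYNYYNNNYYNNNYYNNNYYNYYNYYNNNYYNYY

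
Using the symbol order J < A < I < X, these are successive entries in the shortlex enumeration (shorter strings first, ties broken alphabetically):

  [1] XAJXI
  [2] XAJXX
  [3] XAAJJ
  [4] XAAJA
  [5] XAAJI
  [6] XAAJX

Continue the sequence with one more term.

XAAAJ

The successor of XAAJX increments the rightmost position that isn't already X and resets every position after it to J.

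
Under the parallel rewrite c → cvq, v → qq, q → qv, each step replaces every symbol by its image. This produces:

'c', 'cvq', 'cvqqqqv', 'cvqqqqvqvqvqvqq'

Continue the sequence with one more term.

Applying the rule to each of the 15 symbols of cvqqqqvqvqvqvqq gives the pieces cvq qq qv qv qv qv qq qv qq qv qq qv qq qv qv, which concatenate to the answer.

cvqqqqvqvqvqvqqqvqqqvqqqvqqqvqv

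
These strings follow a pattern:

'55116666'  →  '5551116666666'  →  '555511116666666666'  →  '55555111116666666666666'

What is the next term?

5555551111116666666666666666

The n-th term is n+1 5's then n+1 1's then 3n+1 6's (n = 1, 2, …).
At n = 5 the blocks have lengths 6, 6, 16.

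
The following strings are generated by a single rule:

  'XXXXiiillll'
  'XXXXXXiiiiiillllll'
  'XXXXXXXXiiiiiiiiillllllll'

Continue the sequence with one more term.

Term n consists of 2n+2 X's, followed by 3n i's, followed by 2n+2 l's (n = 1, 2, …).
For the next term, n = 4, so the run lengths are 10, 12, 10.

XXXXXXXXXXiiiiiiiiiiiillllllllll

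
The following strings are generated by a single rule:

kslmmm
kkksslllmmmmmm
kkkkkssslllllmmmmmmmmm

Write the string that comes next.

Reading off run lengths: k runs 1, 3, 5; s runs 1, 2, 3; l runs 1, 3, 5; m runs 3, 6, 9 — each is linear in n (n = 1, 2, …).
At n = 4 the blocks have lengths 7, 4, 7, 12.

kkkkkkksssslllllllmmmmmmmmmmmm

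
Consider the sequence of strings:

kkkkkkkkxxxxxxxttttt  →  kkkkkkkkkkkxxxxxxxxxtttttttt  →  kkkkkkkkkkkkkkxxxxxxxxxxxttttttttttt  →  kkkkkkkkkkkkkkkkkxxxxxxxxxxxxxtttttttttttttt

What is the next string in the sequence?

Reading off run lengths: k runs 8, 11, 14, 17; x runs 7, 9, 11, 13; t runs 5, 8, 11, 14 — each is linear in n, where the shown terms are n = 2, 3, 4, 5.
Setting n = 6 gives 20, 15, 17 characters in each block.

kkkkkkkkkkkkkkkkkkkkxxxxxxxxxxxxxxxttttttttttttttttt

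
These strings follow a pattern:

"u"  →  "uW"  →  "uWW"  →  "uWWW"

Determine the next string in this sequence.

Each term is the previous one with W appended.
One more step from uWWW gives the answer.

uWWWW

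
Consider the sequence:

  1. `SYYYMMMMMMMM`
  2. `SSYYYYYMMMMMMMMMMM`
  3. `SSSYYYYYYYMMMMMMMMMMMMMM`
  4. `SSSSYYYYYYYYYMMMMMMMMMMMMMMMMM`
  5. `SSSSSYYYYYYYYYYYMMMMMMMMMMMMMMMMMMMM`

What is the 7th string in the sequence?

SSSSSSSYYYYYYYYYYYYYYYMMMMMMMMMMMMMMMMMMMMMMMMMM

Reading off run lengths: S runs 1, 2, 3, 4, 5; Y runs 3, 5, 7, 9, 11; M runs 8, 11, 14, 17, 20 — each is linear in n, where the shown terms are n = 2, 3, 4, 5, 6.
At n = 8 the blocks have lengths 7, 15, 26.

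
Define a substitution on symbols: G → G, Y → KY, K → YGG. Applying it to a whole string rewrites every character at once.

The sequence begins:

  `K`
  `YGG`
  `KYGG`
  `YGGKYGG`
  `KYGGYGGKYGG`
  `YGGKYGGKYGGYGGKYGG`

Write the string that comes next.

φ(YGGKYGGKYGGYGGKYGG) expands symbol-by-symbol to KY G G YGG KY G G YGG KY G G KY G G YGG KY G G; joining the 18 pieces gives the next term.

KYGGYGGKYGGYGGKYGGKYGGYGGKYGG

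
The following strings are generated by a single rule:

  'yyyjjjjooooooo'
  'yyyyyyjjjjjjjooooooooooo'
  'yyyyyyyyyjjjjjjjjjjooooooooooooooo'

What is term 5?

The n-th term is 3n y's then 3n+1 j's then 4n+3 o's (n = 1, 2, …).
For term 5, n = 5, so the run lengths are 15, 16, 23.

yyyyyyyyyyyyyyyjjjjjjjjjjjjjjjjooooooooooooooooooooooo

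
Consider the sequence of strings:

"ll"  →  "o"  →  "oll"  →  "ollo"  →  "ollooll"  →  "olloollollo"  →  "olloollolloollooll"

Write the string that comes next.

From term 3 onward, concatenate the last term with the second-to-last: o·ll = oll, oll·o = ollo, …
Continuing: olloollolloollooll · olloollollo gives term 8.

olloollolloolloollolloollollo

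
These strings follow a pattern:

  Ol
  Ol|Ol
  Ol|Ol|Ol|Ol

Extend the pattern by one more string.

Every step duplicates the string with '|' between the halves.
Doubling Ol|Ol|Ol|Ol with '|' between the halves:

Ol|Ol|Ol|Ol|Ol|Ol|Ol|Ol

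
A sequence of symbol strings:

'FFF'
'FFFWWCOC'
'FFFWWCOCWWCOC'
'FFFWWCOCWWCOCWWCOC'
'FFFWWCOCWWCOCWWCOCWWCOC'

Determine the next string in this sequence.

Each term is the previous one with WWCOC appended.
Applying this once more to FFFWWCOCWWCOCWWCOCWWCOC:

FFFWWCOCWWCOCWWCOCWWCOCWWCOC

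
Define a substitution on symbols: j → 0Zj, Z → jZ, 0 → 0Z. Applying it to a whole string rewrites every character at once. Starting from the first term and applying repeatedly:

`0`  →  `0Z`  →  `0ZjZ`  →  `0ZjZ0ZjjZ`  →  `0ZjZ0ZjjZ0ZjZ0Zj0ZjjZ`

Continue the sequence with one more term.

0ZjZ0ZjjZ0ZjZ0Zj0ZjjZ0ZjZ0ZjjZ0ZjZ0Zj0ZjZ0Zj0ZjjZ

φ(0ZjZ0ZjjZ0ZjZ0Zj0ZjjZ) expands symbol-by-symbol to 0Z jZ 0Zj jZ 0Z jZ 0Zj 0Zj jZ 0Z jZ 0Zj jZ 0Z jZ 0Zj 0Z jZ 0Zj 0Zj jZ; joining the 21 pieces gives the next term.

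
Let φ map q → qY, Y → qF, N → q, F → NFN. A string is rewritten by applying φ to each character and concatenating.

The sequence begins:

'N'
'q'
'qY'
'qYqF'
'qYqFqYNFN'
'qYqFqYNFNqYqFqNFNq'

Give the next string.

Rewriting the 18 symbols of qYqFqYNFNqYqFqNFNq one by one yields qY qF qY NFN qY qF q NFN q qY qF qY NFN qY q NFN q qY; concatenated:

qYqFqYNFNqYqFqNFNqqYqFqYNFNqYqNFNqqY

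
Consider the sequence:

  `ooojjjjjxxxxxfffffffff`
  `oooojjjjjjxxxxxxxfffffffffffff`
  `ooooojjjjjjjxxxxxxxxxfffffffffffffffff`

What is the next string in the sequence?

oooooojjjjjjjjxxxxxxxxxxxfffffffffffffffffffff

Each string has the form o^{n+1} j^{n+3} x^{2n+1} f^{4n+1}, where the shown terms are n = 2, 3, 4.
For the next term, n = 5, so the run lengths are 6, 8, 11, 21.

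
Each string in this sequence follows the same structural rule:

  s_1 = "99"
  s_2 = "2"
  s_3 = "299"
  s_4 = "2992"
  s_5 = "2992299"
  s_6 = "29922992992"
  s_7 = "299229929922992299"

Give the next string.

29922992992299229929922992992

From term 3 onward, concatenate the last term with the second-to-last: 2·99 = 299, 299·2 = 2992, …
Continuing: 299229929922992299 · 29922992992 gives term 8.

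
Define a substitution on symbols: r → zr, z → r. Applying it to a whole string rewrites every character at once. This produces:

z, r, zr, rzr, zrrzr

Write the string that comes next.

Rewriting each symbol of zrrzr: z→r, r→zr, r→zr, z→r, r→zr, which concatenates to r zr zr r zr.

rzrzrrzr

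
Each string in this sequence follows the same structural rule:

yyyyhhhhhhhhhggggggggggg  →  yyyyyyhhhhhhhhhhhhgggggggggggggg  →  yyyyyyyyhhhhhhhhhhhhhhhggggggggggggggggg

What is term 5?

The n-th term is 2n-2 y's then 3n h's then 3n+2 g's, where the shown terms are n = 3, 4, 5.
At n = 7 the blocks have lengths 12, 21, 23.

yyyyyyyyyyyyhhhhhhhhhhhhhhhhhhhhhggggggggggggggggggggggg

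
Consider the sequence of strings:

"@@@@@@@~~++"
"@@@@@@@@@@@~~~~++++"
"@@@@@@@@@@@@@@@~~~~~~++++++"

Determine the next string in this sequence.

@@@@@@@@@@@@@@@@@@@~~~~~~~~++++++++

Reading off run lengths: @ runs 7, 11, 15; ~ runs 2, 4, 6; + runs 2, 4, 6 — each is linear in n (n = 1, 2, …).
At n = 4 the blocks have lengths 19, 8, 8.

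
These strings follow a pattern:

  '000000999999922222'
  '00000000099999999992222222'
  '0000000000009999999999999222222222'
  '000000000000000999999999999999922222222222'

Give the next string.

Each string has the form 0^{3n} 9^{3n+1} 2^{2n+1}, where the shown terms are n = 2, 3, 4, 5.
At n = 6 the blocks have lengths 18, 19, 13.

00000000000000000099999999999999999992222222222222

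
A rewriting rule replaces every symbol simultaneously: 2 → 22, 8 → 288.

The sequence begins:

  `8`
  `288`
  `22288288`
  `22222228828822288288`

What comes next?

Applying the rule to each of the 20 symbols of 22222228828822288288 gives the pieces 22 22 22 22 22 22 22 288 288 22 288 288 22 22 22 288 288 22 288 288, which concatenate to the answer.

222222222222222882882228828822222228828822288288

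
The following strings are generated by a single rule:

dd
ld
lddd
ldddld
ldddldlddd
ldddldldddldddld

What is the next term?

From term 3 onward, concatenate the last term with the second-to-last: ld·dd = lddd, lddd·ld = ldddld, …
So term 7 is ldddldldddldddld·ldddldlddd.

ldddldldddldddldldddldlddd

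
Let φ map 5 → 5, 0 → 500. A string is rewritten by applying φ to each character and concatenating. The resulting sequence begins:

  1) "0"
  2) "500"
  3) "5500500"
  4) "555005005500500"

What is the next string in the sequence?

5555005005500500555005005500500

Replace each of the 15 characters of 555005005500500 in place — 5 5 5 500 500 5 500 500 5 5 500 500 5 500 500 — and concatenate.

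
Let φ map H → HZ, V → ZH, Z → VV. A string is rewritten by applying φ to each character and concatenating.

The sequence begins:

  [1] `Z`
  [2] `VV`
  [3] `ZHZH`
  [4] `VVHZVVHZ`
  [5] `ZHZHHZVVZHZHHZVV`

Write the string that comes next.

VVHZVVHZHZVVZHZHVVHZVVHZHZVVZHZH

φ(ZHZHHZVVZHZHHZVV) expands symbol-by-symbol to VV HZ VV HZ HZ VV ZH ZH VV HZ VV HZ HZ VV ZH ZH; joining the 16 pieces gives the next term.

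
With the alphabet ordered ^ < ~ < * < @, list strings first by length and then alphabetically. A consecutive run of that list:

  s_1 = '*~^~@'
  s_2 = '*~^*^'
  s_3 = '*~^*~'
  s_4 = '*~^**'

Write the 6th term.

*~^@^

Stepping forward 2 times from *~^**: *~^** → *~^*@, then the target.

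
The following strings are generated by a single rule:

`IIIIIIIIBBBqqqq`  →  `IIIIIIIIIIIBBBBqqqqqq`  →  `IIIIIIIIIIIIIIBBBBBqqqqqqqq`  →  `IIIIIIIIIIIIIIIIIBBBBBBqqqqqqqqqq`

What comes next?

IIIIIIIIIIIIIIIIIIIIBBBBBBBqqqqqqqqqqqq

The n-th term is 3n-1 I's then n B's then 2n-2 q's, where the shown terms are n = 3, 4, 5, 6.
Setting n = 7 gives 20, 7, 12 characters in each block.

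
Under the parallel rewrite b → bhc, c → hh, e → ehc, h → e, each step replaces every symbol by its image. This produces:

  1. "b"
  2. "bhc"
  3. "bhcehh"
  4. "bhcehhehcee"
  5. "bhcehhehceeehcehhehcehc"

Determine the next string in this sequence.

Applying the rule to each of the 23 symbols of bhcehhehceeehcehhehcehc gives the pieces bhc e hh ehc e e ehc e hh ehc ehc ehc e hh ehc e e ehc e hh ehc e hh, which concatenate to the answer.

bhcehhehceeehcehhehcehcehcehhehceeehcehhehcehh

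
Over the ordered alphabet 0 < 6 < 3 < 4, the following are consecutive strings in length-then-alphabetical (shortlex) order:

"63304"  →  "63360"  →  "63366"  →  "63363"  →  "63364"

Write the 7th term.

Continuing the enumeration 2 steps past 63364: 63364 → 63330 → (answer).

63336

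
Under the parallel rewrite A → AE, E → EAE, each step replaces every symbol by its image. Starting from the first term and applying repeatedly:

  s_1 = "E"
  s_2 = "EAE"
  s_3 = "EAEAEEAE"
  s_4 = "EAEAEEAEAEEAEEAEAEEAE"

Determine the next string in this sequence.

Replace each of the 21 characters of EAEAEEAEAEEAEEAEAEEAE in place — EAE AE EAE AE EAE EAE AE EAE AE EAE EAE AE EAE EAE AE EAE AE EAE EAE AE EAE — and concatenate.

EAEAEEAEAEEAEEAEAEEAEAEEAEEAEAEEAEEAEAEEAEAEEAEEAEAEEAE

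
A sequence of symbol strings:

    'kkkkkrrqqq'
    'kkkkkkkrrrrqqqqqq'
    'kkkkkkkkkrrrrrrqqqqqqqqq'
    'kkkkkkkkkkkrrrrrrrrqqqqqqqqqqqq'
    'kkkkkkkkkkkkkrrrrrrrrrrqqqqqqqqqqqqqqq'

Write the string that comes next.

kkkkkkkkkkkkkkkrrrrrrrrrrrrqqqqqqqqqqqqqqqqqq

The n-th term is 2n+3 k's then 2n r's then 3n q's (n = 1, 2, …).
Setting n = 6 gives 15, 12, 18 characters in each block.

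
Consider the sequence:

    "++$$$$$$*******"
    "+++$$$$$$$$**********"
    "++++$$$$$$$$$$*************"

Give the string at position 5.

++++++$$$$$$$$$$$$$$*******************

Term n consists of n +'s, followed by 2n+2 $'s, followed by 3n+1 *'s, where the shown terms are n = 2, 3, 4.
Setting n = 6 gives 6, 14, 19 characters in each block.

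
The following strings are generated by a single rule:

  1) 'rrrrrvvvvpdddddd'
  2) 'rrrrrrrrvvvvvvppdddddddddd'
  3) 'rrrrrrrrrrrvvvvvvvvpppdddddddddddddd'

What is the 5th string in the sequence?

rrrrrrrrrrrrrrrrrvvvvvvvvvvvvpppppdddddddddddddddddddddd

Term n consists of 3n-1 r's, followed by 2n v's, followed by n-1 p's, followed by 4n-2 d's, where the shown terms are n = 2, 3, 4.
For term 5, n = 6, so the run lengths are 17, 12, 5, 22.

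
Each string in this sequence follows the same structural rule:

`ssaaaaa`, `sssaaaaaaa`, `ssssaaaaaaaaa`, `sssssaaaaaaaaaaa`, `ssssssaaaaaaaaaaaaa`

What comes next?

sssssssaaaaaaaaaaaaaaa

Term n consists of n s's, followed by 2n+1 a's, where the shown terms are n = 2, 3, 4, 5, 6.
At n = 7 the blocks have lengths 7, 15.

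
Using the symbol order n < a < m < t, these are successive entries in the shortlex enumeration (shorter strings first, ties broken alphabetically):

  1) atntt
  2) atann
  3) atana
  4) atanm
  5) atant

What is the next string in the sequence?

ataan

The successor of atant increments the rightmost position that isn't already t and resets every position after it to n.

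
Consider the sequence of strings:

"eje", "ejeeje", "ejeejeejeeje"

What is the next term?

s(k+1) = s(k)·s(k) — each term doubles the last.
Doubling ejeejeejeeje:

ejeejeejeejeejeejeejeeje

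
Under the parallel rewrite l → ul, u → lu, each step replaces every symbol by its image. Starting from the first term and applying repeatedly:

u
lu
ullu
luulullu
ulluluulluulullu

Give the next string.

Rewriting the 16 symbols of ulluluulluulullu one by one yields lu ul ul lu ul lu lu ul ul lu lu ul lu ul ul lu; concatenated:

luululluulluluululluluulluulullu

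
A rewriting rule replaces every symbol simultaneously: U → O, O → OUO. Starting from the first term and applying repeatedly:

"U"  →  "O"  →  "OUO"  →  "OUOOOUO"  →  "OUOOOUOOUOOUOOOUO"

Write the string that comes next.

Applying the rule to each of the 17 symbols of OUOOOUOOUOOUOOOUO gives the pieces OUO O OUO OUO OUO O OUO OUO O OUO OUO O OUO OUO OUO O OUO, which concatenate to the answer.

OUOOOUOOUOOUOOOUOOUOOOUOOUOOOUOOUOOUOOOUO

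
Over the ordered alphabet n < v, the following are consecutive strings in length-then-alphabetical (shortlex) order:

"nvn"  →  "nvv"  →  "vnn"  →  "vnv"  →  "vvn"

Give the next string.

vvv

The successor of vvn increments the rightmost position that isn't already v and resets every position after it to n.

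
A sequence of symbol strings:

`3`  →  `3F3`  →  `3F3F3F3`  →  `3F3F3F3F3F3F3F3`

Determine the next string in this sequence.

3F3F3F3F3F3F3F3F3F3F3F3F3F3F3F3

Each string is two copies of the previous one joined by 'F'.
So the next term is two copies of 3F3F3F3F3F3F3F3 with 'F' between the halves.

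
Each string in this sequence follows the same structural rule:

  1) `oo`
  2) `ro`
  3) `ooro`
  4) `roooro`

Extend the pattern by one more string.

This is a Fibonacci-style word recurrence s(k) = s(k−2)·s(k−1): e.g. oo·ro = ooro.
So term 5 is ooro·roooro.

oororoooro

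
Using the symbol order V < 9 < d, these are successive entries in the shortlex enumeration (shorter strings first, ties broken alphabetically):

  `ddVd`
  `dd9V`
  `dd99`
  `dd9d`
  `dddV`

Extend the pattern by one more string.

The successor of dddV increments the rightmost position that isn't already d and resets every position after it to V.

ddd9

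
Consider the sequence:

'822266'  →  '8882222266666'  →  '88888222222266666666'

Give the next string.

888888822222222266666666666

Reading off run lengths: 8 runs 1, 3, 5; 2 runs 3, 5, 7; 6 runs 2, 5, 8 — each is linear in n (n = 1, 2, …).
For the next term, n = 4, so the run lengths are 7, 9, 11.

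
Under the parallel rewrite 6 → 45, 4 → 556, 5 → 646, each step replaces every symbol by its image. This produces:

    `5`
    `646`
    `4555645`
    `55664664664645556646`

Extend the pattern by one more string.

Rewriting the 20 symbols of 55664664664645556646 one by one yields 646 646 45 45 556 45 45 556 45 45 556 45 556 646 646 646 45 45 556 45; concatenated:

64664645455564545556454555645556646646646454555645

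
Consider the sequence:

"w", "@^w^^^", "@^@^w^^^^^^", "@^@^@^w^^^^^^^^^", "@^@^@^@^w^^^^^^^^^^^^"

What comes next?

s(k+1) = @^·s(k)·^^^, so each term gains @^ as a prefix and ^^^ as a suffix.
Applying this once more to @^@^@^@^w^^^^^^^^^^^^:

@^@^@^@^@^w^^^^^^^^^^^^^^^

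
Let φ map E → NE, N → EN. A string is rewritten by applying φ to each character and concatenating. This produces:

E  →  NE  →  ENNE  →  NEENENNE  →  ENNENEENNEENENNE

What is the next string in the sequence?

Applying the rule to each of the 16 symbols of ENNENEENNEENENNE gives the pieces NE EN EN NE EN NE NE EN EN NE NE EN NE EN EN NE, which concatenate to the answer.

NEENENNEENNENEENENNENEENNEENENNE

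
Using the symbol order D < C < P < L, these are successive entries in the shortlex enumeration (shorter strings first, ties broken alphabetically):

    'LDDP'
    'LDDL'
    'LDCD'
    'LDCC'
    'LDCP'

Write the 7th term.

Stepping forward 2 times from LDCP: LDCP → LDCL, then the target.

LDPD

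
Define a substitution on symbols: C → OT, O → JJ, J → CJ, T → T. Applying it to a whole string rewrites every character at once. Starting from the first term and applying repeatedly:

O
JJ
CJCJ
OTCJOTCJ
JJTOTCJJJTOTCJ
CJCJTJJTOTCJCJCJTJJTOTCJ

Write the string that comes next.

Replace each of the 24 characters of CJCJTJJTOTCJCJCJTJJTOTCJ in place — OT CJ OT CJ T CJ CJ T JJ T OT CJ OT CJ OT CJ T CJ CJ T JJ T OT CJ — and concatenate.

OTCJOTCJTCJCJTJJTOTCJOTCJOTCJTCJCJTJJTOTCJ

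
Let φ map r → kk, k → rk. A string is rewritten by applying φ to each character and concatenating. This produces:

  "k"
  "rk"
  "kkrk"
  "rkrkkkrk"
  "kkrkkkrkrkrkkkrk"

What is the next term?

φ(kkrkkkrkrkrkkkrk) expands symbol-by-symbol to rk rk kk rk rk rk kk rk kk rk kk rk rk rk kk rk; joining the 16 pieces gives the next term.

rkrkkkrkrkrkkkrkkkrkkkrkrkrkkkrk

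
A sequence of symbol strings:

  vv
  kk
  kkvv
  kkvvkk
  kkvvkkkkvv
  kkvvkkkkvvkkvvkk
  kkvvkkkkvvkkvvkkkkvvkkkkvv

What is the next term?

kkvvkkkkvvkkvvkkkkvvkkkkvvkkvvkkkkvvkkvvkk

This is a Fibonacci-style word recurrence s(k) = s(k−1)·s(k−2): e.g. kk·vv = kkvv.
The next term joins kkvvkkkkvvkkvvkkkkvvkkkkvv and kkvvkkkkvvkkvvkk.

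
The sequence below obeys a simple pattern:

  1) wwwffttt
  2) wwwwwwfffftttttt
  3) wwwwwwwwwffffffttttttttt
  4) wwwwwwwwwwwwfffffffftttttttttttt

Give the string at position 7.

wwwwwwwwwwwwwwwwwwwwwffffffffffffffttttttttttttttttttttt

The n-th term is 3n w's then 2n f's then 3n t's (n = 1, 2, …).
For term 7, n = 7, so the run lengths are 21, 14, 21.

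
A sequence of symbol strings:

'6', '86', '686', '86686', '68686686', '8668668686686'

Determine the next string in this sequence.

This is a Fibonacci-style word recurrence s(k) = s(k−2)·s(k−1): e.g. 6·86 = 686.
The next term joins 68686686 and 8668668686686.

686866868668668686686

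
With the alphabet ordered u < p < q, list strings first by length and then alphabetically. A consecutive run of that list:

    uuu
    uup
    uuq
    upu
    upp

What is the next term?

Find the rightmost character of upp below q, bump it to the next letter, and reset everything to its right to u.

upq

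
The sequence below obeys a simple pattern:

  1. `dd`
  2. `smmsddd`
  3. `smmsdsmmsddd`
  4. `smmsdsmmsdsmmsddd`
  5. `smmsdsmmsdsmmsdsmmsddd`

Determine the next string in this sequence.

Each term is the previous one with smmsd prepended.
One more step from smmsdsmmsdsmmsdsmmsddd gives the answer.

smmsdsmmsdsmmsdsmmsdsmmsddd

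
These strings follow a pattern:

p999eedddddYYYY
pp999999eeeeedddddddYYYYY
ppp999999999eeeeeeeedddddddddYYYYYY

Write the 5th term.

ppppp999999999999999eeeeeeeeeeeeeedddddddddddddYYYYYYYY

Each string has the form p^{n} 9^{3n} e^{3n-1} d^{2n+3} Y^{n+3} (n = 1, 2, …).
At n = 5 the blocks have lengths 5, 15, 14, 13, 8.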